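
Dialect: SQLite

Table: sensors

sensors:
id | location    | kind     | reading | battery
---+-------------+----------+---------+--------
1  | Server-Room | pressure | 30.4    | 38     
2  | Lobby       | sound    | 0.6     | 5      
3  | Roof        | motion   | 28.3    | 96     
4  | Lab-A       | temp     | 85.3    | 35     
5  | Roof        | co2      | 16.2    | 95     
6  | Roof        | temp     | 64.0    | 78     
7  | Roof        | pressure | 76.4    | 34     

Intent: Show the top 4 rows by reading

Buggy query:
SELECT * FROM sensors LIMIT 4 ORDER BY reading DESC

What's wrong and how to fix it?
Bug: LIMIT must come after ORDER BY

Fix: Sort with ORDER BY, then apply LIMIT

Corrected query:
SELECT * FROM sensors ORDER BY reading DESC LIMIT 4

Result:
id | location    | kind     | reading | battery
---+-------------+----------+---------+--------
4  | Lab-A       | temp     | 85.3    | 35     
7  | Roof        | pressure | 76.4    | 34     
6  | Roof        | temp     | 64      | 78     
1  | Server-Room | pressure | 30.4    | 38     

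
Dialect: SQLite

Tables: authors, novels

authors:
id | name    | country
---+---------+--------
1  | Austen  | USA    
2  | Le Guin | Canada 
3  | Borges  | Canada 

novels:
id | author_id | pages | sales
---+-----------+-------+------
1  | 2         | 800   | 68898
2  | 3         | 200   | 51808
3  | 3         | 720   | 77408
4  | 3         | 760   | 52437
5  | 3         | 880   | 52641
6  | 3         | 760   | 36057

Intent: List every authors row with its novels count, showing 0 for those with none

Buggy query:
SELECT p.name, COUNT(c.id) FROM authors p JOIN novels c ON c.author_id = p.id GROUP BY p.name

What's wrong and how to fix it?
Bug: An inner join excludes parents with zero children

Fix: Use LEFT JOIN so parents without children still appear (COUNT(c.id) gives 0)

Corrected query:
SELECT p.name, COUNT(c.id) FROM authors p LEFT JOIN novels c ON c.author_id = p.id GROUP BY p.name

Result:
name    | COUNT(c.id)
--------+------------
Austen  | 0          
Borges  | 5          
Le Guin | 1          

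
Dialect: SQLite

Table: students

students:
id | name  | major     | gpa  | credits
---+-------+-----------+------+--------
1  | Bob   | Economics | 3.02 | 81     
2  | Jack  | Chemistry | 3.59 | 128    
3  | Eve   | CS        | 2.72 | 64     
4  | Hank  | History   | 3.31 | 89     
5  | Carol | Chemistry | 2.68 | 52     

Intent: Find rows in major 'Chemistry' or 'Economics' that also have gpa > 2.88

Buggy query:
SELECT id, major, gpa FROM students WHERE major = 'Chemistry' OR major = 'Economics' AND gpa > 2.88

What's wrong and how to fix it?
Bug: AND binds tighter than OR, so this parses as major = 'Chemistry' OR (major = 'Economics' AND gpa > 2.88)

Fix: Group the OR with parentheses (or use IN), then AND the threshold

Corrected query:
SELECT id, major, gpa FROM students WHERE (major = 'Chemistry' OR major = 'Economics') AND gpa > 2.88

Result:
id | major     | gpa 
---+-----------+-----
1  | Economics | 3.02
2  | Chemistry | 3.59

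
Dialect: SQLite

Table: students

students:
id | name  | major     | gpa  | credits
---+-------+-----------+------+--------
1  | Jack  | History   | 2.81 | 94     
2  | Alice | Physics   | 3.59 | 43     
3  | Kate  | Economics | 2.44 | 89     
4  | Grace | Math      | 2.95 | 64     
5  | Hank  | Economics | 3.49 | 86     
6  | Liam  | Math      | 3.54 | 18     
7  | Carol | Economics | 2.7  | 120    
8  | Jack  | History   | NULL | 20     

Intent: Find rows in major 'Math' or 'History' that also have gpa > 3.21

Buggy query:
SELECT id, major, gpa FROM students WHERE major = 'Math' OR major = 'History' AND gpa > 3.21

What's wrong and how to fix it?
Bug: Without parentheses, AND is evaluated before OR, so the gpa filter only applies to the 'History' branch

Fix: Group the OR with parentheses (or use IN), then AND the threshold

Corrected query:
SELECT id, major, gpa FROM students WHERE (major = 'Math' OR major = 'History') AND gpa > 3.21

Result:
id | major | gpa 
---+-------+-----
6  | Math  | 3.54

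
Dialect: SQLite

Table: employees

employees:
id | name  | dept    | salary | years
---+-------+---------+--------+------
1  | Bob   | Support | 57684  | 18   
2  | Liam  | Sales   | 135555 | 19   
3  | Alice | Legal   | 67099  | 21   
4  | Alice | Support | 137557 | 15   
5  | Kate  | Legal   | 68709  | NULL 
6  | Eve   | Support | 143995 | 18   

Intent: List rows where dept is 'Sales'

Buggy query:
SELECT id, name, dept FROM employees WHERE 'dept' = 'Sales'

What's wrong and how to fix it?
Bug: Single quotes denote string literals in SQL; the column name is being compared as a constant string

Fix: Remove the quotes around the column name (or use double quotes for an identifier)

Corrected query:
SELECT id, name, dept FROM employees WHERE dept = 'Sales'

Result:
id | name | dept 
---+------+------
2  | Liam | Sales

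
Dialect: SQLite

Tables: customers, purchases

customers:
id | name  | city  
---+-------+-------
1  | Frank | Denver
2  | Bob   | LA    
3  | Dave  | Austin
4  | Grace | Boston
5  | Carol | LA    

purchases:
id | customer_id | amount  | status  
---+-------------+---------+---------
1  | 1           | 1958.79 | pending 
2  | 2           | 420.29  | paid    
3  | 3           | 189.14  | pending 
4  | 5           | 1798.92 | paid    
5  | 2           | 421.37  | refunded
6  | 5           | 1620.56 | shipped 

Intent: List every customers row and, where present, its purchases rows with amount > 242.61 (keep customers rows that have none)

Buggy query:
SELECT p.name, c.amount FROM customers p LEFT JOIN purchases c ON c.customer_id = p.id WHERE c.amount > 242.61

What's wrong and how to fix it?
Bug: Filtering c.amount in WHERE discards the NULL rows produced by LEFT JOIN, turning it into an inner join

Fix: Put 'c.amount > 242.61' in the JOIN's ON clause instead of WHERE

Corrected query:
SELECT p.name, c.amount FROM customers p LEFT JOIN purchases c ON c.customer_id = p.id AND c.amount > 242.61

Result:
name  | amount 
------+--------
Frank | 1958.79
Bob   | 420.29 
Bob   | 421.37 
Dave  | NULL   
Grace | NULL   
Carol | 1620.56
Carol | 1798.92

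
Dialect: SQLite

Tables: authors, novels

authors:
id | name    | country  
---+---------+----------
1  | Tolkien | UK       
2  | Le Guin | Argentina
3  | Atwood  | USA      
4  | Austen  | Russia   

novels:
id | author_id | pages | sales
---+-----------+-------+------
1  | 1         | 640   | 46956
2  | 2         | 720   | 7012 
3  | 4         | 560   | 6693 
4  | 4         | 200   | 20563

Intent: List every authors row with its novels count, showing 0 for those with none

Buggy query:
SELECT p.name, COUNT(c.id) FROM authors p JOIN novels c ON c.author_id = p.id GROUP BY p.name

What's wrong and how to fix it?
Bug: An inner join excludes parents with zero children

Fix: Switch to LEFT JOIN to retain unmatched parent rows

Corrected query:
SELECT p.name, COUNT(c.id) FROM authors p LEFT JOIN novels c ON c.author_id = p.id GROUP BY p.name

Result:
name    | COUNT(c.id)
--------+------------
Atwood  | 0          
Austen  | 2          
Le Guin | 1          
Tolkien | 1          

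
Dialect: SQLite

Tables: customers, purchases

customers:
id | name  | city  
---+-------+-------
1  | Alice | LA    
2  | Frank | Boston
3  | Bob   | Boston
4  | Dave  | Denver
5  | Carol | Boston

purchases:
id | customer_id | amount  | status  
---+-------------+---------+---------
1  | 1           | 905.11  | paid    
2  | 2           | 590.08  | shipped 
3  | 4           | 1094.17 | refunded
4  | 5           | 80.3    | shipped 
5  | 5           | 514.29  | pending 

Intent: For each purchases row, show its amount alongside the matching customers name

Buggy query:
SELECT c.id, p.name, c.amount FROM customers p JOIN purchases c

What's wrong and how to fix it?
Bug: JOIN with no ON clause produces a cartesian product; every purchases row pairs with every customers row

Fix: Specify the join condition linking the foreign key to the parent id

Corrected query:
SELECT c.id, p.name, c.amount FROM customers p JOIN purchases c ON c.customer_id = p.id

Result:
id | name  | amount 
---+-------+--------
1  | Alice | 905.11 
2  | Frank | 590.08 
3  | Dave  | 1094.17
4  | Carol | 80.3   
5  | Carol | 514.29 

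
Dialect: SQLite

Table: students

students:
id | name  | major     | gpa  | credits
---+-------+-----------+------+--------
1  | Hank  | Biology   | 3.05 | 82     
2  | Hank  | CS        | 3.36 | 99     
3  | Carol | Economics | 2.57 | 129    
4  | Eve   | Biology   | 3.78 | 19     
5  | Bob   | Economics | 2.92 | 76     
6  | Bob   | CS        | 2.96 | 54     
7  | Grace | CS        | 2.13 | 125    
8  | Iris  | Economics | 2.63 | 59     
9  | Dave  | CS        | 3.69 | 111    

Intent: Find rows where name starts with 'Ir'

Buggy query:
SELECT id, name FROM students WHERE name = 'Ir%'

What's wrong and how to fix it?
Bug: '=' compares the literal string including the % character; pattern matching needs LIKE

Fix: Replace '=' with LIKE so 'Ir%' is treated as a pattern

Corrected query:
SELECT id, name FROM students WHERE name LIKE 'Ir%'

Result:
id | name
---+-----
8  | Iris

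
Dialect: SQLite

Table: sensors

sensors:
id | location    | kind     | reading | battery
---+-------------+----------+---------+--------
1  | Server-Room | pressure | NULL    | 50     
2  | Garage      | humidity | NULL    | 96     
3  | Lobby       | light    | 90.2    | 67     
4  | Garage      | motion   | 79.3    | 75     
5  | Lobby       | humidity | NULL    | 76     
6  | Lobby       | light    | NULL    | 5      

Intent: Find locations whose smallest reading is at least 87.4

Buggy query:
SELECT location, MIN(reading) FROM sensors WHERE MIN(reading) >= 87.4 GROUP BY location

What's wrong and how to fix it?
Bug: Aggregates like MIN are computed per group after WHERE runs

Fix: Replace WHERE with HAVING after the GROUP BY

Corrected query:
SELECT location, MIN(reading) FROM sensors GROUP BY location HAVING MIN(reading) >= 87.4

Result:
location | MIN(reading)
---------+-------------
Lobby    | 90.2        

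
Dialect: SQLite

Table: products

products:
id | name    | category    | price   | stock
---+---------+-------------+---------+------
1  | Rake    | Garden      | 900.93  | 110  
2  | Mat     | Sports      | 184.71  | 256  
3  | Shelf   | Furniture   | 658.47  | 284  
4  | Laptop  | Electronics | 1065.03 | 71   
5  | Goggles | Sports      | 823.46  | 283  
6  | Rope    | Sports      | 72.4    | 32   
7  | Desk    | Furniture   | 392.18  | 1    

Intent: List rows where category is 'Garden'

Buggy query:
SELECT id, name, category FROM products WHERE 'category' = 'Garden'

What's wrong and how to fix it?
Bug: 'category' in single quotes is a string literal, not the column; the comparison is literal-vs-literal and never true

Fix: Remove the quotes around the column name (or use double quotes for an identifier)

Corrected query:
SELECT id, name, category FROM products WHERE category = 'Garden'

Result:
id | name | category
---+------+---------
1  | Rake | Garden  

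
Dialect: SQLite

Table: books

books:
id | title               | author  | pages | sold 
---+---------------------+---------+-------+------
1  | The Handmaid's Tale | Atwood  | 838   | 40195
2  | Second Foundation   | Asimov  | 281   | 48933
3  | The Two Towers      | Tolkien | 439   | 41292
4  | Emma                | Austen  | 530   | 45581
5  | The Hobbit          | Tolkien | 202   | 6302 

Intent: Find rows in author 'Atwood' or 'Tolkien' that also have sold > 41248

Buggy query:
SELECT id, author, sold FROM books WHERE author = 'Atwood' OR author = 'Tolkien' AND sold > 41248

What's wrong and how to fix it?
Bug: AND binds tighter than OR, so this parses as author = 'Atwood' OR (author = 'Tolkien' AND sold > 41248)

Fix: Add parentheses around the OR so the AND applies to both alternatives

Corrected query:
SELECT id, author, sold FROM books WHERE (author = 'Atwood' OR author = 'Tolkien') AND sold > 41248

Result:
id | author  | sold 
---+---------+------
3  | Tolkien | 41292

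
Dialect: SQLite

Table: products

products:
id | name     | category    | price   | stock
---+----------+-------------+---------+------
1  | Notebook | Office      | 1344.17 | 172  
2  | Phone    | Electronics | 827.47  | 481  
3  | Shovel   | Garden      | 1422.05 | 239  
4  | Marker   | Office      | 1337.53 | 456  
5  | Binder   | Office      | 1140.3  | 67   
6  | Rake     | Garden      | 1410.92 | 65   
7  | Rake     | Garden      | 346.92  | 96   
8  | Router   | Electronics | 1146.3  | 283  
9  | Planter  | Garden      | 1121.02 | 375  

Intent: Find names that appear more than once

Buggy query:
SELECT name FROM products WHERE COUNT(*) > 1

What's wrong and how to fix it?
Bug: WHERE can't reference COUNT(*); aggregates are computed after WHERE

Fix: Group first, then use HAVING for the count condition

Corrected query:
SELECT name FROM products GROUP BY name HAVING COUNT(*) > 1

Result:
name
----
Rake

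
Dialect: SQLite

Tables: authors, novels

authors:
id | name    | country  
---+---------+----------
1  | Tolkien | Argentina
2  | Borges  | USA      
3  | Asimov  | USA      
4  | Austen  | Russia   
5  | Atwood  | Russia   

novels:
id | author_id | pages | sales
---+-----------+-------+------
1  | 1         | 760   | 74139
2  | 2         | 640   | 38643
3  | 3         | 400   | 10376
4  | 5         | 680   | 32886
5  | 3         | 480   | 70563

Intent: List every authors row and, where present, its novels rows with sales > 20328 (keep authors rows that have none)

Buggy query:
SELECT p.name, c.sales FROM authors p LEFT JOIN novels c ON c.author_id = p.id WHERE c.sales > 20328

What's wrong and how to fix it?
Bug: Filtering c.sales in WHERE discards the NULL rows produced by LEFT JOIN, turning it into an inner join

Fix: Move the right-table condition into the ON clause so unmatched parents are kept

Corrected query:
SELECT p.name, c.sales FROM authors p LEFT JOIN novels c ON c.author_id = p.id AND c.sales > 20328

Result:
name    | sales
--------+------
Tolkien | 74139
Borges  | 38643
Asimov  | 70563
Austen  | NULL 
Atwood  | 32886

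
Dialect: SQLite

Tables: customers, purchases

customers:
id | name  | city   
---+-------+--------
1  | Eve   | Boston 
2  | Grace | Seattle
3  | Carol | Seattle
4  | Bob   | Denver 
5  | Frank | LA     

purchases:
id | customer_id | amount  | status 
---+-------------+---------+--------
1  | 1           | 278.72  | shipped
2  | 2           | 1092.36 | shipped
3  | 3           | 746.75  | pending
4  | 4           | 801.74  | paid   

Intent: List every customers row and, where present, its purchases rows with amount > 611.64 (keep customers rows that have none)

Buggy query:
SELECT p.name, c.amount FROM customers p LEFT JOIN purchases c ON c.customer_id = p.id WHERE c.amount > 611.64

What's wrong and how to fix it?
Bug: Filtering c.amount in WHERE discards the NULL rows produced by LEFT JOIN, turning it into an inner join

Fix: Put 'c.amount > 611.64' in the JOIN's ON clause instead of WHERE

Corrected query:
SELECT p.name, c.amount FROM customers p LEFT JOIN purchases c ON c.customer_id = p.id AND c.amount > 611.64

Result:
name  | amount 
------+--------
Eve   | NULL   
Grace | 1092.36
Carol | 746.75 
Bob   | 801.74 
Frank | NULL   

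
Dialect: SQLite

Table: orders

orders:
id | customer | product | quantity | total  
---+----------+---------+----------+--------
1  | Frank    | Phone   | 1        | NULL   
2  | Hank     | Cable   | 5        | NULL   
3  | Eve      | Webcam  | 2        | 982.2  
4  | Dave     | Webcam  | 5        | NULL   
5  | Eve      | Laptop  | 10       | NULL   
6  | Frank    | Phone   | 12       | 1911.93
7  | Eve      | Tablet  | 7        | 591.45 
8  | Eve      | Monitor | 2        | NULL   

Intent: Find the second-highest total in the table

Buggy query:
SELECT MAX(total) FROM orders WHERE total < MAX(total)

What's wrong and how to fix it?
Bug: The inner MAX is an aggregate inside WHERE, which is not allowed

Fix: Put the inner MAX in a scalar subquery

Corrected query:
SELECT MAX(total) FROM orders WHERE total < (SELECT MAX(total) FROM orders)

Result:
MAX(total)
----------
982.2     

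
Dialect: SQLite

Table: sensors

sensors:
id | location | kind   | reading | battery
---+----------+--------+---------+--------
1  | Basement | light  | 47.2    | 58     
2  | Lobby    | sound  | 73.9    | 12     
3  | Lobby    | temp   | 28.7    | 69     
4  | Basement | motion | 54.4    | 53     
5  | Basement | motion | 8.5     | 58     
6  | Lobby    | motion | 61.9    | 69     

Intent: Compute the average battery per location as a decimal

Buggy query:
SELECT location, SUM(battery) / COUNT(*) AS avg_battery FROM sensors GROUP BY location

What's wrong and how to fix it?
Bug: SUM(battery) and COUNT(*) are both integers; the division truncates the fractional part

Fix: Cast one side to REAL so the division keeps the fractional part

Corrected query:
SELECT location, SUM(battery) * 1.0 / COUNT(*) AS avg_battery FROM sensors GROUP BY location

Result:
location | avg_battery
---------+------------
Basement | 56.333333  
Lobby    | 50         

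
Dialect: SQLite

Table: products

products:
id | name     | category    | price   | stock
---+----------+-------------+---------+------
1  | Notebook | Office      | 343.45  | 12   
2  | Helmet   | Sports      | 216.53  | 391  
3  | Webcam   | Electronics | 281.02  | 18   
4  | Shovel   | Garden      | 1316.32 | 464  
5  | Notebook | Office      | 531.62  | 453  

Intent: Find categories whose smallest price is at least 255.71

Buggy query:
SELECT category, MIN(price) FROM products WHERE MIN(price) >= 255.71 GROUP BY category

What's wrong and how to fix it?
Bug: Aggregates like MIN are computed per group after WHERE runs

Fix: Use HAVING for the per-group MIN condition

Corrected query:
SELECT category, MIN(price) FROM products GROUP BY category HAVING MIN(price) >= 255.71

Result:
category    | MIN(price)
------------+-----------
Electronics | 281.02    
Garden      | 1316.32   
Office      | 343.45    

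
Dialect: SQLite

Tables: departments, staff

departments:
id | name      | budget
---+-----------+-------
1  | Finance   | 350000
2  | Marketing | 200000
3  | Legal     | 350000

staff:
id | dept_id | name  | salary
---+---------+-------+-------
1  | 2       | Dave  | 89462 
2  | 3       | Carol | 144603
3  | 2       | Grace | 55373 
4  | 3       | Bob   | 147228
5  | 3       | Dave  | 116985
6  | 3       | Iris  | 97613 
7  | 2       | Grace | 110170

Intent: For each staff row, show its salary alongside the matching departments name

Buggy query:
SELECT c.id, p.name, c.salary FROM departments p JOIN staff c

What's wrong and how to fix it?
Bug: Missing join condition: each staff row is matched to all departments rows instead of just its own

Fix: Add ON c.dept_id = p.id to the JOIN

Corrected query:
SELECT c.id, p.name, c.salary FROM departments p JOIN staff c ON c.dept_id = p.id

Result:
id | name      | salary
---+-----------+-------
1  | Marketing | 89462 
2  | Legal     | 144603
3  | Marketing | 55373 
4  | Legal     | 147228
5  | Legal     | 116985
6  | Legal     | 97613 
7  | Marketing | 110170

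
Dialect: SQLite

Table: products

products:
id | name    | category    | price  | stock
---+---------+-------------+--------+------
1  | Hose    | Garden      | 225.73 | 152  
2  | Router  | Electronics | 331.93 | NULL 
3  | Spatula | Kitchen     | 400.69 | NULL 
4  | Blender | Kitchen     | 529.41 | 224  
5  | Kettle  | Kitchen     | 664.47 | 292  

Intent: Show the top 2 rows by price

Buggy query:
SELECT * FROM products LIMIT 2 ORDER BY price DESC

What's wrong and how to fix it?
Bug: LIMIT must come after ORDER BY

Fix: Swap the clauses: ORDER BY first, then LIMIT

Corrected query:
SELECT * FROM products ORDER BY price DESC LIMIT 2

Result:
id | name    | category | price  | stock
---+---------+----------+--------+------
5  | Kettle  | Kitchen  | 664.47 | 292  
4  | Blender | Kitchen  | 529.41 | 224  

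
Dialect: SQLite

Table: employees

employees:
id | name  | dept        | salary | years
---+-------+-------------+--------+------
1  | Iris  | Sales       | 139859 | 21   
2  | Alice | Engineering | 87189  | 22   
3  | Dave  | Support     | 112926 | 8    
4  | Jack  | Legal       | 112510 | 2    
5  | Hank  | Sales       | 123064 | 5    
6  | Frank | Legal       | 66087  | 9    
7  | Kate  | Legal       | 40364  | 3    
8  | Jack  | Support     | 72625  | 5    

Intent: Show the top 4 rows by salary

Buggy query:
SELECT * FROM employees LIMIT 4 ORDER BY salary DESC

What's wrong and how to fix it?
Bug: ORDER BY cannot follow LIMIT; LIMIT is the final clause

Fix: Swap the clauses: ORDER BY first, then LIMIT

Corrected query:
SELECT * FROM employees ORDER BY salary DESC LIMIT 4

Result:
id | name | dept    | salary | years
---+------+---------+--------+------
1  | Iris | Sales   | 139859 | 21   
5  | Hank | Sales   | 123064 | 5    
3  | Dave | Support | 112926 | 8    
4  | Jack | Legal   | 112510 | 2    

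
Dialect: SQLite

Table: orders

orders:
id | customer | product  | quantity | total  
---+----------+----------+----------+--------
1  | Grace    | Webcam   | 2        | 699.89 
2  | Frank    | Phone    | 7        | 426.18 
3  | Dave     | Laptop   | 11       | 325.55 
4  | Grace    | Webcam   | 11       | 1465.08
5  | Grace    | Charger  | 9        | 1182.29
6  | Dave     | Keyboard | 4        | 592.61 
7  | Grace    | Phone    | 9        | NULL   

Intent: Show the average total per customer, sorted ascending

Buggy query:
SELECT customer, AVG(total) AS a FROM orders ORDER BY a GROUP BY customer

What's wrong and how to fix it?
Bug: GROUP BY must precede ORDER BY

Fix: Move ORDER BY to the end, after GROUP BY

Corrected query:
SELECT customer, AVG(total) AS a FROM orders GROUP BY customer ORDER BY a

Result:
customer | a          
---------+------------
Frank    | 426.18     
Dave     | 459.08     
Grace    | 1115.753333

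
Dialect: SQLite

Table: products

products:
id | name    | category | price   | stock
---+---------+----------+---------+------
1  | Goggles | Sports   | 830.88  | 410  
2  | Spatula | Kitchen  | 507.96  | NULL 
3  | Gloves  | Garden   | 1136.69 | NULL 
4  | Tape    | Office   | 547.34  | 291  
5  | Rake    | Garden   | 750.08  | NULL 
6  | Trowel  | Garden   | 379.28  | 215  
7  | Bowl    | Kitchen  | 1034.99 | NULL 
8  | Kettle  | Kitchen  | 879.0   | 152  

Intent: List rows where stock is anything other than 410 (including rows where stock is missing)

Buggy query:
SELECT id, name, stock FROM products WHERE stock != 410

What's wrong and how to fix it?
Bug: 'stock != 410' is unknown when stock is NULL, so NULL rows are silently excluded

Fix: Handle NULL separately with IS NULL alongside the inequality

Corrected query:
SELECT id, name, stock FROM products WHERE stock != 410 OR stock IS NULL

Result:
id | name    | stock
---+---------+------
2  | Spatula | NULL 
3  | Gloves  | NULL 
4  | Tape    | 291  
5  | Rake    | NULL 
6  | Trowel  | 215  
7  | Bowl    | NULL 
8  | Kettle  | 152  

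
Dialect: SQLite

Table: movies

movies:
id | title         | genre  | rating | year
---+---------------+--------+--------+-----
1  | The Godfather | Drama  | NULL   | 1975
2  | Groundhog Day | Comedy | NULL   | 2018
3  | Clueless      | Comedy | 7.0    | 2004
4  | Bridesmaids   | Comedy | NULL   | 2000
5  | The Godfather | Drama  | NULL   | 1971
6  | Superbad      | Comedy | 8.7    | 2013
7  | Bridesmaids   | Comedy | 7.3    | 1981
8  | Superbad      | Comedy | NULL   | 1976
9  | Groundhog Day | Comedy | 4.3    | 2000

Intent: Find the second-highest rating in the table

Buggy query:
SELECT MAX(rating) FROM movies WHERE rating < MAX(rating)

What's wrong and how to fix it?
Bug: The inner MAX is an aggregate inside WHERE, which is not allowed

Fix: Put the inner MAX in a scalar subquery

Corrected query:
SELECT MAX(rating) FROM movies WHERE rating < (SELECT MAX(rating) FROM movies)

Result:
MAX(rating)
-----------
7.3        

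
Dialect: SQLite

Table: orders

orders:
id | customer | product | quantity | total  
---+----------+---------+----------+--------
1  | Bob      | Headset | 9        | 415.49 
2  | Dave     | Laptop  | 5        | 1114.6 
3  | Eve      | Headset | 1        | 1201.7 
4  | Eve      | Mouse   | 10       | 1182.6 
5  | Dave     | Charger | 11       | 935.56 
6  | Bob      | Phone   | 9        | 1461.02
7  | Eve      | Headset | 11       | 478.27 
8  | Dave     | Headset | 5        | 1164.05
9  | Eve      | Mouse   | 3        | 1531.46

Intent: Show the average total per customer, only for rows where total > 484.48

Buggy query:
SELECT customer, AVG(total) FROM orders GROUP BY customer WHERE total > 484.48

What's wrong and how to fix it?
Bug: WHERE cannot follow GROUP BY

Fix: Place WHERE between FROM and GROUP BY

Corrected query:
SELECT customer, AVG(total) FROM orders WHERE total > 484.48 GROUP BY customer

Result:
customer | AVG(total) 
---------+------------
Bob      | 1461.02    
Dave     | 1071.403333
Eve      | 1305.253333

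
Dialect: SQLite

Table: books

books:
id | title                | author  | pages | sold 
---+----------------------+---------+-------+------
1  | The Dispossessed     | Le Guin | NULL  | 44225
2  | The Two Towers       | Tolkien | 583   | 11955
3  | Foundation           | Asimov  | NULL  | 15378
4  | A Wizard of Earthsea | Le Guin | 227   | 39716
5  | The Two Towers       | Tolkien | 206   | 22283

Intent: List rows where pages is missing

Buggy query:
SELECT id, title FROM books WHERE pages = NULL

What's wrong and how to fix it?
Bug: '= NULL' is always unknown in SQL three-valued logic, so no rows match

Fix: Replace '= NULL' with 'IS NULL'

Corrected query:
SELECT id, title FROM books WHERE pages IS NULL

Result:
id | title           
---+-----------------
1  | The Dispossessed
3  | Foundation      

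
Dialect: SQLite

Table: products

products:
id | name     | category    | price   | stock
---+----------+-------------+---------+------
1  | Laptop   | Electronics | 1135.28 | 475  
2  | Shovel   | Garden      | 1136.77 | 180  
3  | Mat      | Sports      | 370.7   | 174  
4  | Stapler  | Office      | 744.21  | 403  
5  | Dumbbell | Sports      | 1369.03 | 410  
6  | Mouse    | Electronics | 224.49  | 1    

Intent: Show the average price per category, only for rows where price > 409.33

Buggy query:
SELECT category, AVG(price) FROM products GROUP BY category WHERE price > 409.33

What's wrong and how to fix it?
Bug: WHERE cannot follow GROUP BY

Fix: Place WHERE between FROM and GROUP BY

Corrected query:
SELECT category, AVG(price) FROM products WHERE price > 409.33 GROUP BY category

Result:
category    | AVG(price)
------------+-----------
Electronics | 1135.28   
Garden      | 1136.77   
Office      | 744.21    
Sports      | 1369.03   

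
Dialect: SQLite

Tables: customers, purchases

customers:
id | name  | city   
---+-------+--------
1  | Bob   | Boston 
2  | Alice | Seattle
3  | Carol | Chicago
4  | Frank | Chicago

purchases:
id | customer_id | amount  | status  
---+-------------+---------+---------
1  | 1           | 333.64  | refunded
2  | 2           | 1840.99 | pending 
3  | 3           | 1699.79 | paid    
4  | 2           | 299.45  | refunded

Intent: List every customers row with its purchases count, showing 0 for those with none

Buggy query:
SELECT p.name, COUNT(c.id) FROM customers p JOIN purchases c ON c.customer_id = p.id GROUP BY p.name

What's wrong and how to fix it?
Bug: An inner join excludes parents with zero children

Fix: Use LEFT JOIN so parents without children still appear (COUNT(c.id) gives 0)

Corrected query:
SELECT p.name, COUNT(c.id) FROM customers p LEFT JOIN purchases c ON c.customer_id = p.id GROUP BY p.name

Result:
name  | COUNT(c.id)
------+------------
Alice | 2          
Bob   | 1          
Carol | 1          
Frank | 0          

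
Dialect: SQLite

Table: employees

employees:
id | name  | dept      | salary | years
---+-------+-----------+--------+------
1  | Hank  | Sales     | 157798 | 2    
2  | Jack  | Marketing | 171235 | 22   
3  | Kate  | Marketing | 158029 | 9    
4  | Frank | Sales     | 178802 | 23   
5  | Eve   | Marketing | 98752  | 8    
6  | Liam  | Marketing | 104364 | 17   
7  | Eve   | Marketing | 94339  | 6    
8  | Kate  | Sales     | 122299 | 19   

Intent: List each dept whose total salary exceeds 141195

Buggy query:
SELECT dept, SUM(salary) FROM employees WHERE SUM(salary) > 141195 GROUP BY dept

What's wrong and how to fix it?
Bug: Aggregate functions cannot appear in a WHERE clause

Fix: Move the aggregate condition to a HAVING clause

Corrected query:
SELECT dept, SUM(salary) FROM employees GROUP BY dept HAVING SUM(salary) > 141195

Result:
dept      | SUM(salary)
----------+------------
Marketing | 626719     
Sales     | 458899     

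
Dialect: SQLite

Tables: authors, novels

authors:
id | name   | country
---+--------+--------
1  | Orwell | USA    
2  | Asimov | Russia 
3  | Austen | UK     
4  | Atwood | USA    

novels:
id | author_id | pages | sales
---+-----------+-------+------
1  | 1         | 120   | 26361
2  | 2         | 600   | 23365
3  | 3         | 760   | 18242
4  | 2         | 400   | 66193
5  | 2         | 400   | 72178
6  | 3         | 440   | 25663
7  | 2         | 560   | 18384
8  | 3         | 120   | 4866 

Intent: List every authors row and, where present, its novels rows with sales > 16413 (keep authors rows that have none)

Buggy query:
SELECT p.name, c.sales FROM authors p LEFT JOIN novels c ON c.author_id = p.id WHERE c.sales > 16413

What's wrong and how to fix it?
Bug: A WHERE condition on the right-hand table after LEFT JOIN drops unmatched parents

Fix: Put 'c.sales > 16413' in the JOIN's ON clause instead of WHERE

Corrected query:
SELECT p.name, c.sales FROM authors p LEFT JOIN novels c ON c.author_id = p.id AND c.sales > 16413

Result:
name   | sales
-------+------
Orwell | 26361
Asimov | 18384
Asimov | 23365
Asimov | 66193
Asimov | 72178
Austen | 18242
Austen | 25663
Atwood | NULL 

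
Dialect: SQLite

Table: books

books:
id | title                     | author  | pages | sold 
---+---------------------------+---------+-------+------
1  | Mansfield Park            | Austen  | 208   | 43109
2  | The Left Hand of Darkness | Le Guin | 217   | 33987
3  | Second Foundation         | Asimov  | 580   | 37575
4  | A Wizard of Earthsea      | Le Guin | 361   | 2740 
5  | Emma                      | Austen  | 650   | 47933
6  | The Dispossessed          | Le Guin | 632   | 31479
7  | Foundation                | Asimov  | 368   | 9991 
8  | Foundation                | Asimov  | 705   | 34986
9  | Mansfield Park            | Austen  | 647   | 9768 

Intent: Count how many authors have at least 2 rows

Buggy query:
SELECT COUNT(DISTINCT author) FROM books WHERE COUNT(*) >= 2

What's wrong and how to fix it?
Bug: COUNT(*) cannot appear in WHERE; the per-group count doesn't exist yet

Fix: Group first with HAVING COUNT(*) >= 2, then COUNT the resulting groups

Corrected query:
SELECT COUNT(*) FROM (SELECT author FROM books GROUP BY author HAVING COUNT(*) >= 2)

Result:
COUNT(*)
--------
3       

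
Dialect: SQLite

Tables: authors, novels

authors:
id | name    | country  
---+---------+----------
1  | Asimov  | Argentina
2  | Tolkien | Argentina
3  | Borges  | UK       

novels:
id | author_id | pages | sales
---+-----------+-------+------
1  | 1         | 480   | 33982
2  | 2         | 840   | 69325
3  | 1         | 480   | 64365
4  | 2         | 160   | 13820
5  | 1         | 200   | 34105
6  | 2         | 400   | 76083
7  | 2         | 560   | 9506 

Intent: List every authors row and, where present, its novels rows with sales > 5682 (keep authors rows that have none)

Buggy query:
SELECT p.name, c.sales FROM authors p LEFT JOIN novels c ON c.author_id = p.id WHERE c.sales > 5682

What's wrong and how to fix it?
Bug: A WHERE condition on the right-hand table after LEFT JOIN drops unmatched parents

Fix: Put 'c.sales > 5682' in the JOIN's ON clause instead of WHERE

Corrected query:
SELECT p.name, c.sales FROM authors p LEFT JOIN novels c ON c.author_id = p.id AND c.sales > 5682

Result:
name    | sales
--------+------
Asimov  | 33982
Asimov  | 34105
Asimov  | 64365
Tolkien | 9506 
Tolkien | 13820
Tolkien | 69325
Tolkien | 76083
Borges  | NULL 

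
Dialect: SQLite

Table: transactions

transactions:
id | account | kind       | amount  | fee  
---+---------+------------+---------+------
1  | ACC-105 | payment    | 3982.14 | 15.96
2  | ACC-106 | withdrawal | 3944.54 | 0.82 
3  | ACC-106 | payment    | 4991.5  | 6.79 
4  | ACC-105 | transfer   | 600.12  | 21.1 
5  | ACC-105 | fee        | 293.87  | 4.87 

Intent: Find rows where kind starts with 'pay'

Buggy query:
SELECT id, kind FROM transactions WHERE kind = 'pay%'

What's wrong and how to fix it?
Bug: Wildcards only work with LIKE; '=' treats '%' as a literal character

Fix: Use LIKE for wildcard pattern matching

Corrected query:
SELECT id, kind FROM transactions WHERE kind LIKE 'pay%'

Result:
id | kind   
---+--------
1  | payment
3  | payment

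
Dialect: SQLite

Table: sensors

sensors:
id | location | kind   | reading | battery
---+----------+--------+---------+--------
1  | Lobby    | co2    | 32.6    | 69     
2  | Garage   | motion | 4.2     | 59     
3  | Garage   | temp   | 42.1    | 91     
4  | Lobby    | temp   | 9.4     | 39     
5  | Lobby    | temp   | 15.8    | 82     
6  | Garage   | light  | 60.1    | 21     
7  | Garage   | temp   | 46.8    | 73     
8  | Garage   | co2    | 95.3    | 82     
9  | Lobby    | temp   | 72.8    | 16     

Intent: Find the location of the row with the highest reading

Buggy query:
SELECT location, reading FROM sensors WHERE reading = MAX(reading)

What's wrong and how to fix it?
Bug: WHERE is evaluated per row; an aggregate over the whole table isn't defined there

Fix: Wrap MAX in a scalar subquery so WHERE compares against a single value

Corrected query:
SELECT location, reading FROM sensors WHERE reading = (SELECT MAX(reading) FROM sensors)

Result:
location | reading
---------+--------
Garage   | 95.3   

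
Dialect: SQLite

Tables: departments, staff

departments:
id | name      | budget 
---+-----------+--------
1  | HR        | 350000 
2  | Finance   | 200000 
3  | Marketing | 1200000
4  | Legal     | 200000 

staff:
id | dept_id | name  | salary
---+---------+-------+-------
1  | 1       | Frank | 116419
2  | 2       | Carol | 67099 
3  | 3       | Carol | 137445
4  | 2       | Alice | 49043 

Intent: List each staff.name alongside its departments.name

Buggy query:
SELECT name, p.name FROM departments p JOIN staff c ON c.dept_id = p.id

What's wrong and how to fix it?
Bug: Both tables have a 'name' column; the unqualified reference is ambiguous

Fix: Qualify the column with its table alias (c.name)

Corrected query:
SELECT c.name, p.name FROM departments p JOIN staff c ON c.dept_id = p.id

Result:
name  | name     
------+----------
Frank | HR       
Carol | Finance  
Carol | Marketing
Alice | Finance  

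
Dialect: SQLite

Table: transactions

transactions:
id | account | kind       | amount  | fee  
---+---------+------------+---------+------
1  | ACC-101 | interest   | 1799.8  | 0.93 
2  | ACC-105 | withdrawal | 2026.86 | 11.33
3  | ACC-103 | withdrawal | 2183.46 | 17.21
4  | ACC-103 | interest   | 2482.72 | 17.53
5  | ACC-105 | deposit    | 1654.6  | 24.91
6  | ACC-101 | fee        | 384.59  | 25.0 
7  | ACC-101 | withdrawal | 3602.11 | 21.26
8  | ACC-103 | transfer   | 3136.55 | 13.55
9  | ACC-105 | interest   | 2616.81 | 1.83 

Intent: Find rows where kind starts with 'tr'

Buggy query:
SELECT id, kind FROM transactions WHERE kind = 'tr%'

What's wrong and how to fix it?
Bug: '=' compares the literal string including the % character; pattern matching needs LIKE

Fix: Use LIKE for wildcard pattern matching

Corrected query:
SELECT id, kind FROM transactions WHERE kind LIKE 'tr%'

Result:
id | kind    
---+---------
8  | transfer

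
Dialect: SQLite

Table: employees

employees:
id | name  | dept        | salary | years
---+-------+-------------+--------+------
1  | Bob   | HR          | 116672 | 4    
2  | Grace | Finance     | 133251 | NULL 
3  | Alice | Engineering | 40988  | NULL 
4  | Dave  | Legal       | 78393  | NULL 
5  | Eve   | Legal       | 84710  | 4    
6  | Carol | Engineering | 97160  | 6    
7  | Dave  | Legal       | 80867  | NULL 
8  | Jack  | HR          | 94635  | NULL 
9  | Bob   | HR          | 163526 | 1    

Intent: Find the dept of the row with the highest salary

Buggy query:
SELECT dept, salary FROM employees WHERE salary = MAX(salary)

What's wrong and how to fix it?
Bug: MAX(salary) is an aggregate and cannot be used directly in WHERE

Fix: Use a subquery: WHERE salary = (SELECT MAX(salary) FROM employees)

Corrected query:
SELECT dept, salary FROM employees WHERE salary = (SELECT MAX(salary) FROM employees)

Result:
dept | salary
-----+-------
HR   | 163526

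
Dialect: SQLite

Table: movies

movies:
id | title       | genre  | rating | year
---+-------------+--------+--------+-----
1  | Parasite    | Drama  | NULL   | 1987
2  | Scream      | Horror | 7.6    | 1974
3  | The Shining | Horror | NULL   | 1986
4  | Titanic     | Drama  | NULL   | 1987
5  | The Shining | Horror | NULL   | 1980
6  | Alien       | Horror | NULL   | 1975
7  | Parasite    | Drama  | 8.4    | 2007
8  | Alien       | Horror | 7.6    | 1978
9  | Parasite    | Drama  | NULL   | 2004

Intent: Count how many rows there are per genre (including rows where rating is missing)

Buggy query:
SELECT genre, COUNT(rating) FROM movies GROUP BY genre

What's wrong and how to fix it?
Bug: COUNT(column) counts non-NULL values only; rows with NULL rating aren't counted

Fix: Use COUNT(*) to count all rows regardless of NULL

Corrected query:
SELECT genre, COUNT(*) FROM movies GROUP BY genre

Result:
genre  | COUNT(*)
-------+---------
Drama  | 4       
Horror | 5       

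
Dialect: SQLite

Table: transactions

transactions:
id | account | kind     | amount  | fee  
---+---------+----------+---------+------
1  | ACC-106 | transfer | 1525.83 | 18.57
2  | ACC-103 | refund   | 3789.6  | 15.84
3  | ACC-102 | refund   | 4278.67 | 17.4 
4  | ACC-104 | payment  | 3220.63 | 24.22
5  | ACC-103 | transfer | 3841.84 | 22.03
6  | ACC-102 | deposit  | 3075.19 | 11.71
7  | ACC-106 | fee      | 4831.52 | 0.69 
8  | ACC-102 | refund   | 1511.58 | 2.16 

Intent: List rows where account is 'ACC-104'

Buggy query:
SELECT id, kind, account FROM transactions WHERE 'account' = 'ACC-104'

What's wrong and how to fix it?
Bug: 'account' in single quotes is a string literal, not the column; the comparison is literal-vs-literal and never true

Fix: Remove the quotes around the column name (or use double quotes for an identifier)

Corrected query:
SELECT id, kind, account FROM transactions WHERE account = 'ACC-104'

Result:
id | kind    | account
---+---------+--------
4  | payment | ACC-104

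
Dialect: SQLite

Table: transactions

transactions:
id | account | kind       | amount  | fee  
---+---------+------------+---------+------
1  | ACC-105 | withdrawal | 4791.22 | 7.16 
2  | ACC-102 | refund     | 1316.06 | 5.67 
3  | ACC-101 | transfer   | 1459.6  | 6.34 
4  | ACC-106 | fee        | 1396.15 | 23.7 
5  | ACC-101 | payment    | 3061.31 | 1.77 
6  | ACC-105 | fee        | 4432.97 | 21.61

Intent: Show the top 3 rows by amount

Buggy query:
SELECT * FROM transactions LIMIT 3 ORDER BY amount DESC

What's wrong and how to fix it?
Bug: LIMIT must come after ORDER BY

Fix: Sort with ORDER BY, then apply LIMIT

Corrected query:
SELECT * FROM transactions ORDER BY amount DESC LIMIT 3

Result:
id | account | kind       | amount  | fee  
---+---------+------------+---------+------
1  | ACC-105 | withdrawal | 4791.22 | 7.16 
6  | ACC-105 | fee        | 4432.97 | 21.61
5  | ACC-101 | payment    | 3061.31 | 1.77 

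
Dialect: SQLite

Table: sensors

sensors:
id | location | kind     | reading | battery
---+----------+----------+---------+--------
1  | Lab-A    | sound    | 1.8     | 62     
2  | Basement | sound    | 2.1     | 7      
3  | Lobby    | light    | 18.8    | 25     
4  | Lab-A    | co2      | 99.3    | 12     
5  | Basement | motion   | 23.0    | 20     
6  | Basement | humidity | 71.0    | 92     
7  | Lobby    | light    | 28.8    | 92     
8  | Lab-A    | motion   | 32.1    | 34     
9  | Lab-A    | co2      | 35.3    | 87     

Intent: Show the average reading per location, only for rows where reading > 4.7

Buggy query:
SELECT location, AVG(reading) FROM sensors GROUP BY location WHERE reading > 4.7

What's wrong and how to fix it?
Bug: Row-level WHERE must come before GROUP BY in the clause order

Fix: Place WHERE between FROM and GROUP BY

Corrected query:
SELECT location, AVG(reading) FROM sensors WHERE reading > 4.7 GROUP BY location

Result:
location | AVG(reading)
---------+-------------
Basement | 47          
Lab-A    | 55.566667   
Lobby    | 23.8        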